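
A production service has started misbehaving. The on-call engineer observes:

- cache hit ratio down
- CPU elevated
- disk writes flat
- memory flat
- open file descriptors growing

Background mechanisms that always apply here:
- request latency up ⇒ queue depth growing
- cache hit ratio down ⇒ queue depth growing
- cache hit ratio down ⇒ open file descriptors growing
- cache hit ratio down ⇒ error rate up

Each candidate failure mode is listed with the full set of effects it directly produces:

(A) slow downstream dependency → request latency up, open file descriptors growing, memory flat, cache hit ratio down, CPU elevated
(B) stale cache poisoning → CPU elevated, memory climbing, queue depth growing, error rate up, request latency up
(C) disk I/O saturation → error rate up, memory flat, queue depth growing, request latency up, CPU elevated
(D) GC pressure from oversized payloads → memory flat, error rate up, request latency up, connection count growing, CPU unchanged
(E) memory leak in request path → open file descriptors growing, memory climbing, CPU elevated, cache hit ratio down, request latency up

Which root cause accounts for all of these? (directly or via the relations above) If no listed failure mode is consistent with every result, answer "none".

none

Checking each candidate against the observations:
(A) slow downstream dependency — does not account for disk writes flat
(B) stale cache poisoning — fails on cache hit ratio down, disk writes flat, memory flat, open file descriptors growing (predicts memory climbing, not memory flat)
(C) disk I/O saturation — does not account for cache hit ratio down, disk writes flat, open file descriptors growing
(D) GC pressure from oversized payloads — cache hit ratio down -; CPU elevated -; disk writes flat -; memory flat +; open file descriptors growing -
(E) memory leak in request path — fails on disk writes flat, memory flat (predicts memory climbing, not memory flat)
Every candidate fails on at least one observation.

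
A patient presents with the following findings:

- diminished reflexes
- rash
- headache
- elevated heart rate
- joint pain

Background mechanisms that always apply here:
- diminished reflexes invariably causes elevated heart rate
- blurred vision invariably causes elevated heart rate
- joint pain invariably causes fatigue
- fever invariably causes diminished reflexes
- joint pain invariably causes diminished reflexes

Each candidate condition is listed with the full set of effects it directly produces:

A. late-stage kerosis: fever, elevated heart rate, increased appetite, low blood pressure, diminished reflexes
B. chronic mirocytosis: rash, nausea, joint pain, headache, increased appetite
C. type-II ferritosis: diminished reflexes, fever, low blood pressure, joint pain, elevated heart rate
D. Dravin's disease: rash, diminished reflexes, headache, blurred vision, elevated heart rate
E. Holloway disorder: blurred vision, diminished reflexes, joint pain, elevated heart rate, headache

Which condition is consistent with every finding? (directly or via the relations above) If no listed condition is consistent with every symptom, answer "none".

For each candidate, compare predicted effects to what was observed:
(A) late-stage kerosis — diminished reflexes +; rash -; headache -; elevated heart rate +; joint pain -
(B) chronic mirocytosis — diminished reflexes + (by joint pain → diminished reflexes); rash +; headache +; elevated heart rate + (by joint pain → diminished reflexes → elevated heart rate); joint pain +
(C) type-II ferritosis — does not account for rash, headache
(D) Dravin's disease — does not account for joint pain
(E) Holloway disorder — diminished reflexes +; rash -; headache +; elevated heart rate +; joint pain +
(B) is the only candidate with no mismatches.

B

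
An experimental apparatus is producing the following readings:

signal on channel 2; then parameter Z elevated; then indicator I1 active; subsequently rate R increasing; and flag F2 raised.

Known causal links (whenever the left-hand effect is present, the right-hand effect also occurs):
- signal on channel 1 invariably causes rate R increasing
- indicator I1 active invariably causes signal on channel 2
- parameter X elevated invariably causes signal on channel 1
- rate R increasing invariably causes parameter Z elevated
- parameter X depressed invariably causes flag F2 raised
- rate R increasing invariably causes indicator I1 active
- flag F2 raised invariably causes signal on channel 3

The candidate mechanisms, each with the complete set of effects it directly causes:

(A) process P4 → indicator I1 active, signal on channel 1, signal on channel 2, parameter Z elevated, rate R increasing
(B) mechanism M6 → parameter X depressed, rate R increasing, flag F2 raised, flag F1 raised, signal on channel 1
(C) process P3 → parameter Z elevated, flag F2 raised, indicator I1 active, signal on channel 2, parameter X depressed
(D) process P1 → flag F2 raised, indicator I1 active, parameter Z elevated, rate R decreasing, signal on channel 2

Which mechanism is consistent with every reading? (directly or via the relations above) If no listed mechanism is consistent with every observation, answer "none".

B

For each candidate, compare predicted effects to what was observed:
(A) process P4 — does not account for flag F2 raised
(B) mechanism M6 — signal on channel 2 yes (by rate R increasing → indicator I1 active → signal on channel 2); parameter Z elevated yes (by rate R increasing → parameter Z elevated); indicator I1 active yes (by rate R increasing → indicator I1 active); rate R increasing yes; flag F2 raised yes
(C) process P3 — does not account for rate R increasing
(D) process P1 — fails on rate R increasing (predicts rate R decreasing, not rate R increasing)
(B) alone accounts for all the evidence.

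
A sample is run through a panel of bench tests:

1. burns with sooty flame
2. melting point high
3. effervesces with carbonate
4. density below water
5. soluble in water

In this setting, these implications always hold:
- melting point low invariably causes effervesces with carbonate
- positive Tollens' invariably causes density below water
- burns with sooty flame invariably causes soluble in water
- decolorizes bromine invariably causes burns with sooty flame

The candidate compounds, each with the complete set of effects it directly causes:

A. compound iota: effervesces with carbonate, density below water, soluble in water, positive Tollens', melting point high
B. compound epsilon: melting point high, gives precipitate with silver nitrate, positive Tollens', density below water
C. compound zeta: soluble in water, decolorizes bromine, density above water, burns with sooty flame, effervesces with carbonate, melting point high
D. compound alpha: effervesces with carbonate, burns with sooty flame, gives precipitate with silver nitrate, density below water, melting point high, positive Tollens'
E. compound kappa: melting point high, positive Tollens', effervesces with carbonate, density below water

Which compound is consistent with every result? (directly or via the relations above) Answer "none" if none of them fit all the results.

Checking each candidate against the observations:
(A) compound iota — burns with sooty flame NO; melting point high yes; effervesces with carbonate yes; density below water yes; soluble in water yes
(B) compound epsilon — does not account for burns with sooty flame, effervesces with carbonate, soluble in water
(C) compound zeta — fails on density below water (predicts density above water, not density below water)
(D) compound alpha — burns with sooty flame yes; melting point high yes; effervesces with carbonate yes; density below water yes; soluble in water yes (through burns with sooty flame → soluble in water)
(E) compound kappa — does not account for burns with sooty flame, soluble in water
Only (D) is consistent with every observation.

D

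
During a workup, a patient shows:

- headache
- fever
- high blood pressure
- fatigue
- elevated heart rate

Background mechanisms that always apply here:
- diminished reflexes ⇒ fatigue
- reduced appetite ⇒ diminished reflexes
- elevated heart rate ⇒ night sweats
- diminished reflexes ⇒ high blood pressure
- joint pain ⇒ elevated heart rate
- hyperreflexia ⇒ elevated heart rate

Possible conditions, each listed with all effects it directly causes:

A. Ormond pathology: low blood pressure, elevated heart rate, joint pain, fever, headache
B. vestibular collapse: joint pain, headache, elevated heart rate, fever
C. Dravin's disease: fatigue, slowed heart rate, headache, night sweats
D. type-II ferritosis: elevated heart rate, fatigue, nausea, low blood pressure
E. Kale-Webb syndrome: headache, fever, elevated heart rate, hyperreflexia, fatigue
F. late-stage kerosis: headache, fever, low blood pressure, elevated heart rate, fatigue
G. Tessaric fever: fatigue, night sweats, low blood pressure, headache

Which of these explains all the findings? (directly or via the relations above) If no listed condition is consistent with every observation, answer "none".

Checking each candidate against the observations:
(A) Ormond pathology — headache yes; fever yes; high blood pressure NO; fatigue NO; elevated heart rate yes
(B) vestibular collapse — does not account for high blood pressure, fatigue
(C) Dravin's disease — headache yes; fever NO; high blood pressure NO; fatigue yes; elevated heart rate NO
(D) type-II ferritosis — fails on headache, fever, high blood pressure (predicts low blood pressure, not high blood pressure)
(E) Kale-Webb syndrome — headache yes; fever yes; high blood pressure NO; fatigue yes; elevated heart rate yes
(F) late-stage kerosis — fails on high blood pressure (predicts low blood pressure, not high blood pressure)
(G) Tessaric fever — fails on fever, high blood pressure, elevated heart rate (predicts low blood pressure, not high blood pressure)
None of the listed candidates fits everything.

none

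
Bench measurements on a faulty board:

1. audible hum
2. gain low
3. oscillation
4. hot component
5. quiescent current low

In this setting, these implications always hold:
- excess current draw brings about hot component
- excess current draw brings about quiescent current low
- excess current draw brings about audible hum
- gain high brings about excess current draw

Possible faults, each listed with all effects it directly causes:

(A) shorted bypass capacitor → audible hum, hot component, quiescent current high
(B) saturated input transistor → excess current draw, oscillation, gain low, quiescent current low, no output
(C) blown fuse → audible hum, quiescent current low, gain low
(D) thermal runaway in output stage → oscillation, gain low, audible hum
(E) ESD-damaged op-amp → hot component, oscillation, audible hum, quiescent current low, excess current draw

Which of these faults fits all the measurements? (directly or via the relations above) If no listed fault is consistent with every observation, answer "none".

B

Checking each candidate against the observations:
(A) shorted bypass capacitor — fails on gain low, oscillation, quiescent current low (predicts quiescent current high, not quiescent current low)
(B) saturated input transistor — accounts for every observation (audible hum through excess current draw → audible hum)
(C) blown fuse — audible hum match; gain low match; oscillation miss; hot component miss; quiescent current low match
(D) thermal runaway in output stage — audible hum match; gain low match; oscillation match; hot component miss; quiescent current low miss
(E) ESD-damaged op-amp — does not account for gain low
(B) is the only candidate with no mismatches.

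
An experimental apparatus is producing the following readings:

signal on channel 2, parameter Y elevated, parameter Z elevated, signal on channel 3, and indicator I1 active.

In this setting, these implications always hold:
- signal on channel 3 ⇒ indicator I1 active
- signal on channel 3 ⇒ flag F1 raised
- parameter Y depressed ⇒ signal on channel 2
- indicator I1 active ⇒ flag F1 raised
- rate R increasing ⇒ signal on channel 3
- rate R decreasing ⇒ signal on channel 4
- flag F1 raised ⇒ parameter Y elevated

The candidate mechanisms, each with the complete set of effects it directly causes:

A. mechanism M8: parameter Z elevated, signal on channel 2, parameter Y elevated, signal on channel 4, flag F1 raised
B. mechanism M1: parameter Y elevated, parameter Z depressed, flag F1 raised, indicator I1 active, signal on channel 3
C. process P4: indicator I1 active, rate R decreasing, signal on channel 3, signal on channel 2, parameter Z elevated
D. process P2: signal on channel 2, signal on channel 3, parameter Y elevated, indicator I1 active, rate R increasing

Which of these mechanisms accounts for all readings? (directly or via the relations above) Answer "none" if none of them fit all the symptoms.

C

Testing each hypothesis:
(A) mechanism M8 — does not account for signal on channel 3, indicator I1 active
(B) mechanism M1 — signal on channel 2 miss; parameter Y elevated match; parameter Z elevated miss; signal on channel 3 match; indicator I1 active match
(C) process P4 — accounts for every observation (parameter Y elevated via signal on channel 3 → flag F1 raised → parameter Y elevated)
(D) process P2 — signal on channel 2 match; parameter Y elevated match; parameter Z elevated miss; signal on channel 3 match; indicator I1 active match
(C) is the only candidate with no mismatches.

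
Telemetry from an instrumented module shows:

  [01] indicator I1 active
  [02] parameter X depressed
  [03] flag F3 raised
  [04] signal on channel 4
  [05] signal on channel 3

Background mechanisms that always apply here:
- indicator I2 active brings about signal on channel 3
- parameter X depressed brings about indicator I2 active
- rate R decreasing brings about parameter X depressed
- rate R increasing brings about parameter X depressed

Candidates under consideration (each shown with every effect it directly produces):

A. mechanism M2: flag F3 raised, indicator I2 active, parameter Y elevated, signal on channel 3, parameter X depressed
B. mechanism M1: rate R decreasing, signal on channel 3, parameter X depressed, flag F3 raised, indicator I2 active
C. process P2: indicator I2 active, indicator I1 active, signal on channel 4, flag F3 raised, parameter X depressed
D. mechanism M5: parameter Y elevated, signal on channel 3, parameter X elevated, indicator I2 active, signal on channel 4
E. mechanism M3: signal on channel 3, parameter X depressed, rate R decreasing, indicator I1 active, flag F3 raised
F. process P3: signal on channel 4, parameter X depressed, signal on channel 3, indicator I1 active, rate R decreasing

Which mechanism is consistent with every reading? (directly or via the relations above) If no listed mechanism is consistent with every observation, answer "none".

C

Per-candidate check:
(A) mechanism M2 — indicator I1 active miss; parameter X depressed match; flag F3 raised match; signal on channel 4 miss; signal on channel 3 match
(B) mechanism M1 — does not account for indicator I1 active, signal on channel 4
(C) process P2 — accounts for every observation (signal on channel 3 via indicator I2 active → signal on channel 3)
(D) mechanism M5 — indicator I1 active miss; parameter X depressed miss; flag F3 raised miss; signal on channel 4 match; signal on channel 3 match
(E) mechanism M3 — indicator I1 active match; parameter X depressed match; flag F3 raised match; signal on channel 4 miss; signal on channel 3 match
(F) process P3 — indicator I1 active match; parameter X depressed match; flag F3 raised miss; signal on channel 4 match; signal on channel 3 match
(C) alone accounts for all the evidence.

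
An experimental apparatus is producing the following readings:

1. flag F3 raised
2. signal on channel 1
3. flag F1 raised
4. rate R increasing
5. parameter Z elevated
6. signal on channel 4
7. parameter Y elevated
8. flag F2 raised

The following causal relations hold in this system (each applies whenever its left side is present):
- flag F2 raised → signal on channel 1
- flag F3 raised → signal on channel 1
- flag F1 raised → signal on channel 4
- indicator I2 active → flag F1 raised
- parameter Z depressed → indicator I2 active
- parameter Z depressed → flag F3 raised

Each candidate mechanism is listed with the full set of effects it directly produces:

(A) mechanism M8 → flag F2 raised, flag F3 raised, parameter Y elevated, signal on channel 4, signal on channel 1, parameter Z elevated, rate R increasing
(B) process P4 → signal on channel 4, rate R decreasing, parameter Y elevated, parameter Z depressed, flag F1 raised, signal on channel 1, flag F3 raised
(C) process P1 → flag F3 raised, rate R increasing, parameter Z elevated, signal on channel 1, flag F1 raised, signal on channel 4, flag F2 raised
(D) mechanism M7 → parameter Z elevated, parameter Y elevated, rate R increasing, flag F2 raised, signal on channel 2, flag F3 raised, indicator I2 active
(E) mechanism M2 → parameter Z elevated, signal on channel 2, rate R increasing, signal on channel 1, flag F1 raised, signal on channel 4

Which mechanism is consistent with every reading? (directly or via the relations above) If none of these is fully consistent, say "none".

D

For each candidate, compare predicted effects to what was observed:
(A) mechanism M8 — flag F3 raised yes; signal on channel 1 yes; flag F1 raised NO; rate R increasing yes; parameter Z elevated yes; signal on channel 4 yes; parameter Y elevated yes; flag F2 raised yes
(B) process P4 — fails on rate R increasing, parameter Z elevated, flag F2 raised (predicts rate R decreasing, not rate R increasing; predicts parameter Z depressed, not parameter Z elevated)
(C) process P1 — flag F3 raised yes; signal on channel 1 yes; flag F1 raised yes; rate R increasing yes; parameter Z elevated yes; signal on channel 4 yes; parameter Y elevated NO; flag F2 raised yes
(D) mechanism M7 — flag F3 raised yes; signal on channel 1 yes (via flag F2 raised → signal on channel 1); flag F1 raised yes (via indicator I2 active → flag F1 raised); rate R increasing yes; parameter Z elevated yes; signal on channel 4 yes (via indicator I2 active → flag F1 raised → signal on channel 4); parameter Y elevated yes; flag F2 raised yes
(E) mechanism M2 — flag F3 raised NO; signal on channel 1 yes; flag F1 raised yes; rate R increasing yes; parameter Z elevated yes; signal on channel 4 yes; parameter Y elevated NO; flag F2 raised NO
(D) alone accounts for all the evidence.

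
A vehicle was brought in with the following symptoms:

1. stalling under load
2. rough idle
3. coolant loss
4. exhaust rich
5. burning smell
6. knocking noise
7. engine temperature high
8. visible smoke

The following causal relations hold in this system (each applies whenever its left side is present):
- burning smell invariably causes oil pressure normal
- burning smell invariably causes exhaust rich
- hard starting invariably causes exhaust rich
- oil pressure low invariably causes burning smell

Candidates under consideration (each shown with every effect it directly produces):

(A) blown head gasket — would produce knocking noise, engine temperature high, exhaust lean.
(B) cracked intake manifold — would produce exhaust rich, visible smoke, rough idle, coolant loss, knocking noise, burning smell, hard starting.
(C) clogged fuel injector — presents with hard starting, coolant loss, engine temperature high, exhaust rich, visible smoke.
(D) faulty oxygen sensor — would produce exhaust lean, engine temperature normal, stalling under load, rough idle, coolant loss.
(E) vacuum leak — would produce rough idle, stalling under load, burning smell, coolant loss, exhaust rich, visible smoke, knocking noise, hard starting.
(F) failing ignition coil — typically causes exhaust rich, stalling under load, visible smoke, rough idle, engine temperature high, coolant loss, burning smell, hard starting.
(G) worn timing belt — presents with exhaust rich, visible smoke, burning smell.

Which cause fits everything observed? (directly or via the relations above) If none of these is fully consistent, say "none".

For each candidate, compare predicted effects to what was observed:
(A) blown head gasket — fails on stalling under load, rough idle, coolant loss, exhaust rich, burning smell, visible smoke (predicts exhaust lean, not exhaust rich)
(B) cracked intake manifold — stalling under load NO; rough idle yes; coolant loss yes; exhaust rich yes; burning smell yes; knocking noise yes; engine temperature high NO; visible smoke yes
(C) clogged fuel injector — does not account for stalling under load, rough idle, burning smell, knocking noise
(D) faulty oxygen sensor — stalling under load yes; rough idle yes; coolant loss yes; exhaust rich NO; burning smell NO; knocking noise NO; engine temperature high NO; visible smoke NO
(E) vacuum leak — does not account for engine temperature high
(F) failing ignition coil — stalling under load yes; rough idle yes; coolant loss yes; exhaust rich yes; burning smell yes; knocking noise NO; engine temperature high yes; visible smoke yes
(G) worn timing belt — stalling under load NO; rough idle NO; coolant loss NO; exhaust rich yes; burning smell yes; knocking noise NO; engine temperature high NO; visible smoke yes
No candidate is consistent with all observations.

none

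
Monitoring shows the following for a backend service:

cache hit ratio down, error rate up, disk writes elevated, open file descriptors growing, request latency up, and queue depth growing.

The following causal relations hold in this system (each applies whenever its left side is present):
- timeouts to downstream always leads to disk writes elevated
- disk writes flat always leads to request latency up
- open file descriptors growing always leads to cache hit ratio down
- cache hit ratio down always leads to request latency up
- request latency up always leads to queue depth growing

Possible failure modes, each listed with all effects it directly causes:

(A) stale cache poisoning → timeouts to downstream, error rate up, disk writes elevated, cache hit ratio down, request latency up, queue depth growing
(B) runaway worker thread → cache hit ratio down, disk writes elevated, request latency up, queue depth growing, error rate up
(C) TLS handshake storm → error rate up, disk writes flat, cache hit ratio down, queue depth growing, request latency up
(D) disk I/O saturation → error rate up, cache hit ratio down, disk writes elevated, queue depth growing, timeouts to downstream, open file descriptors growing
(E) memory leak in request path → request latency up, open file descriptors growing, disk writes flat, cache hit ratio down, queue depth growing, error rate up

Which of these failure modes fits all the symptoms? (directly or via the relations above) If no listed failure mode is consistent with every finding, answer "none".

Per-candidate check:
(A) stale cache poisoning — cache hit ratio down +; error rate up +; disk writes elevated +; open file descriptors growing -; request latency up +; queue depth growing +
(B) runaway worker thread — does not account for open file descriptors growing
(C) TLS handshake storm — fails on disk writes elevated, open file descriptors growing (predicts disk writes flat, not disk writes elevated)
(D) disk I/O saturation — cache hit ratio down +; error rate up +; disk writes elevated +; open file descriptors growing +; request latency up + (through cache hit ratio down → request latency up); queue depth growing +
(E) memory leak in request path — fails on disk writes elevated (predicts disk writes flat, not disk writes elevated)
(D) is the only candidate with no mismatches.

D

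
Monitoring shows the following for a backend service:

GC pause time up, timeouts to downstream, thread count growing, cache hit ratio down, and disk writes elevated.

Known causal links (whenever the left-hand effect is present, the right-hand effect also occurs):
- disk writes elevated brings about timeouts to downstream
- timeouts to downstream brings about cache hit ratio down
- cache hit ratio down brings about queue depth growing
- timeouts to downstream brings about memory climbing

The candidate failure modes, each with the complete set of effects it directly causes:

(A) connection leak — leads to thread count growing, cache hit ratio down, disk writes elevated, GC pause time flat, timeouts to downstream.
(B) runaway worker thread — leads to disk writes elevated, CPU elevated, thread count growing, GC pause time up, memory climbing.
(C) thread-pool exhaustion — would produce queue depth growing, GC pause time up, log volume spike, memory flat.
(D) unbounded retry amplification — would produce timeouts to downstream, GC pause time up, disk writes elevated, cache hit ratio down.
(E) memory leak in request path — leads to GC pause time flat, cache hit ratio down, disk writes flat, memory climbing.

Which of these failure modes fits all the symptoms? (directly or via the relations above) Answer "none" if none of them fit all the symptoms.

B

Testing each hypothesis:
(A) connection leak — fails on GC pause time up (predicts GC pause time flat, not GC pause time up)
(B) runaway worker thread — accounts for every observation (timeouts to downstream via disk writes elevated → timeouts to downstream)
(C) thread-pool exhaustion — does not account for timeouts to downstream, thread count growing, cache hit ratio down, disk writes elevated
(D) unbounded retry amplification — does not account for thread count growing
(E) memory leak in request path — GC pause time up ✗; timeouts to downstream ✗; thread count growing ✗; cache hit ratio down ✓; disk writes elevated ✗
(B) alone accounts for all the evidence.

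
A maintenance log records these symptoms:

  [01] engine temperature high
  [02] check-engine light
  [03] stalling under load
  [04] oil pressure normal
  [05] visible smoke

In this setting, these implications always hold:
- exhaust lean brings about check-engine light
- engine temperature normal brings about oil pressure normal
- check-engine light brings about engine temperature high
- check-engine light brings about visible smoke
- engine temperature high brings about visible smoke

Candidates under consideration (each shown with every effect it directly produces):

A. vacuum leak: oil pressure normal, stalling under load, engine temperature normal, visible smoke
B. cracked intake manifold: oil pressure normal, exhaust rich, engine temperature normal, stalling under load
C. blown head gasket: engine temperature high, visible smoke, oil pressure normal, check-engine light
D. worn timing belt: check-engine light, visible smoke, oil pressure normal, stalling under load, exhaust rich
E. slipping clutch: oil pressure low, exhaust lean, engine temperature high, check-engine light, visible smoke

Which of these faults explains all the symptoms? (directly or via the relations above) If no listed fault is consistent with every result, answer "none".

D

Checking each candidate against the observations:
(A) vacuum leak — engine temperature high NO; check-engine light NO; stalling under load yes; oil pressure normal yes; visible smoke yes
(B) cracked intake manifold — engine temperature high NO; check-engine light NO; stalling under load yes; oil pressure normal yes; visible smoke NO
(C) blown head gasket — does not account for stalling under load
(D) worn timing belt — accounts for every observation (engine temperature high through check-engine light → engine temperature high)
(E) slipping clutch — engine temperature high yes; check-engine light yes; stalling under load NO; oil pressure normal NO; visible smoke yes
(D) alone accounts for all the evidence.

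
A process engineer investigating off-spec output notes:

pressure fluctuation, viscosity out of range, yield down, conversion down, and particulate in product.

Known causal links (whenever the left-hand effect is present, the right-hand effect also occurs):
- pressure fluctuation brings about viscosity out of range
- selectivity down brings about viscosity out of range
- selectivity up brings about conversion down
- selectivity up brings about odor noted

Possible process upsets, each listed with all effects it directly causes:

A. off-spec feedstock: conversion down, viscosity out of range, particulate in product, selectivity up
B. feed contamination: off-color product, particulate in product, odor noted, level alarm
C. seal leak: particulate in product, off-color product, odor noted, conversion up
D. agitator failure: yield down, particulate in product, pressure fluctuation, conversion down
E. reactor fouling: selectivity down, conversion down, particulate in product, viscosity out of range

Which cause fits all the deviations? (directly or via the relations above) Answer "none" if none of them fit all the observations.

D

Checking each candidate against the observations:
(A) off-spec feedstock — pressure fluctuation NO; viscosity out of range yes; yield down NO; conversion down yes; particulate in product yes
(B) feed contamination — pressure fluctuation NO; viscosity out of range NO; yield down NO; conversion down NO; particulate in product yes
(C) seal leak — fails on pressure fluctuation, viscosity out of range, yield down, conversion down (predicts conversion up, not conversion down)
(D) agitator failure — accounts for every observation (viscosity out of range through pressure fluctuation → viscosity out of range)
(E) reactor fouling — pressure fluctuation NO; viscosity out of range yes; yield down NO; conversion down yes; particulate in product yes
(D) is the only candidate with no mismatches.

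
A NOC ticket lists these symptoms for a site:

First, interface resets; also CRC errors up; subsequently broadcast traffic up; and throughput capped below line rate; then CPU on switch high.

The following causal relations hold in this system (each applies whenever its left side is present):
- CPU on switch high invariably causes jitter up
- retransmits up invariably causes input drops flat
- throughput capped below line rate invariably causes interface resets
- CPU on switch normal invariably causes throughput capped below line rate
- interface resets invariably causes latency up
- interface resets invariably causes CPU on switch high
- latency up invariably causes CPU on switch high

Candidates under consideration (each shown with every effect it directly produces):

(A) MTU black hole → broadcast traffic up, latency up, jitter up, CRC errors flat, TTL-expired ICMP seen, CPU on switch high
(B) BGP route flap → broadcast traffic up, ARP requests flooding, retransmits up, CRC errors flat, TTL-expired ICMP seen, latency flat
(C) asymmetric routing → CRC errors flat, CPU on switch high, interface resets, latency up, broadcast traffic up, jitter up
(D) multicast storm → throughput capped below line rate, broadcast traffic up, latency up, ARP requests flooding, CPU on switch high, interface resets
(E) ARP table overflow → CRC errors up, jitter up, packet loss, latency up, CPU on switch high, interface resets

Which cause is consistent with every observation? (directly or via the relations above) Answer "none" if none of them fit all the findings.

Testing each hypothesis:
(A) MTU black hole — interface resets miss; CRC errors up miss; broadcast traffic up match; throughput capped below line rate miss; CPU on switch high match
(B) BGP route flap — fails on interface resets, CRC errors up, throughput capped below line rate, CPU on switch high (predicts CRC errors flat, not CRC errors up)
(C) asymmetric routing — interface resets match; CRC errors up miss; broadcast traffic up match; throughput capped below line rate miss; CPU on switch high match
(D) multicast storm — does not account for CRC errors up
(E) ARP table overflow — interface resets match; CRC errors up match; broadcast traffic up miss; throughput capped below line rate miss; CPU on switch high match
Every candidate fails on at least one observation.

none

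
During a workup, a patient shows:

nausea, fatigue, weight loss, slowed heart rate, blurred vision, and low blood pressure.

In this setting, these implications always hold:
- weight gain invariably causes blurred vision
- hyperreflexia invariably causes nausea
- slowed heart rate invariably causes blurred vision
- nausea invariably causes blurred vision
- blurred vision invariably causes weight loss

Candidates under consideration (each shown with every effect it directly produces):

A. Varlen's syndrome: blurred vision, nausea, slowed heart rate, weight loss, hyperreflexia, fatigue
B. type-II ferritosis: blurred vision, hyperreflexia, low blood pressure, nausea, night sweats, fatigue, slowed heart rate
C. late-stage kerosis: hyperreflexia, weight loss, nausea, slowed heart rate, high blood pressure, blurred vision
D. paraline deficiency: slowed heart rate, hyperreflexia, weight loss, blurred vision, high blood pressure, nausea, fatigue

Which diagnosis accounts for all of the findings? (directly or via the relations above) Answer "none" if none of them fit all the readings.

For each candidate, compare predicted effects to what was observed:
(A) Varlen's syndrome — does not account for low blood pressure
(B) type-II ferritosis — accounts for every observation (weight loss by blurred vision → weight loss)
(C) late-stage kerosis — fails on fatigue, low blood pressure (predicts high blood pressure, not low blood pressure)
(D) paraline deficiency — fails on low blood pressure (predicts high blood pressure, not low blood pressure)
Only (B) is consistent with every observation.

B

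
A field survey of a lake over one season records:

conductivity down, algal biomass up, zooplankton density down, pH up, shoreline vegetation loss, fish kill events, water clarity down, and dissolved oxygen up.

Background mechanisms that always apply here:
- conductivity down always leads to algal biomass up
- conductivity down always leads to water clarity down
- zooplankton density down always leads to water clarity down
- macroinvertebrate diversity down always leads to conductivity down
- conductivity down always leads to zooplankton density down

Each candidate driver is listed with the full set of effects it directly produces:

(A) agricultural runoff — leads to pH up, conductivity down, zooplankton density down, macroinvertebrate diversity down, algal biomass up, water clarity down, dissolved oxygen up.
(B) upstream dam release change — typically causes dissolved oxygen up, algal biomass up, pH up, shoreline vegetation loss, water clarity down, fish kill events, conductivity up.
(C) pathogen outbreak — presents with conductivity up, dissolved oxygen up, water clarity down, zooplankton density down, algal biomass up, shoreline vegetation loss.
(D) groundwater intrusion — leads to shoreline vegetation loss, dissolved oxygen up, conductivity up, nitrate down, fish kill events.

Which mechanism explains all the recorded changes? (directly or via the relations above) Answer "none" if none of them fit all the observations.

Testing each hypothesis:
(A) agricultural runoff — does not account for shoreline vegetation loss, fish kill events
(B) upstream dam release change — conductivity down -; algal biomass up +; zooplankton density down -; pH up +; shoreline vegetation loss +; fish kill events +; water clarity down +; dissolved oxygen up +
(C) pathogen outbreak — conductivity down -; algal biomass up +; zooplankton density down +; pH up -; shoreline vegetation loss +; fish kill events -; water clarity down +; dissolved oxygen up +
(D) groundwater intrusion — conductivity down -; algal biomass up -; zooplankton density down -; pH up -; shoreline vegetation loss +; fish kill events +; water clarity down -; dissolved oxygen up +
None of the listed candidates fits everything.

none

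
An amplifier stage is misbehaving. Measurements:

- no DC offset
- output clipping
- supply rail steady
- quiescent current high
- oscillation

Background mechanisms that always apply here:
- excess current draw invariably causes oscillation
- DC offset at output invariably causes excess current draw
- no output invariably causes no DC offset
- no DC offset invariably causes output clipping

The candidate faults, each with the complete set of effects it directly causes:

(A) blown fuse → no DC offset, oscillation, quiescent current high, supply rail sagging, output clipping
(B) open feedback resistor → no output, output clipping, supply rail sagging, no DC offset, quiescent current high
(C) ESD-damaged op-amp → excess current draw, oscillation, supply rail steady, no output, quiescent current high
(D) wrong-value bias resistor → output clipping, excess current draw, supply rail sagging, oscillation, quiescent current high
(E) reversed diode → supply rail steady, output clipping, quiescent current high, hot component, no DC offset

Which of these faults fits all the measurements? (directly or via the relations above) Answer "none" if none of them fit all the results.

For each candidate, compare predicted effects to what was observed:
(A) blown fuse — no DC offset +; output clipping +; supply rail steady -; quiescent current high +; oscillation +
(B) open feedback resistor — fails on supply rail steady, oscillation (predicts supply rail sagging, not supply rail steady)
(C) ESD-damaged op-amp — no DC offset + (via no output → no DC offset); output clipping + (via no output → no DC offset → output clipping); supply rail steady +; quiescent current high +; oscillation +
(D) wrong-value bias resistor — fails on no DC offset, supply rail steady (predicts supply rail sagging, not supply rail steady)
(E) reversed diode — no DC offset +; output clipping +; supply rail steady +; quiescent current high +; oscillation -
(C) alone accounts for all the evidence.

C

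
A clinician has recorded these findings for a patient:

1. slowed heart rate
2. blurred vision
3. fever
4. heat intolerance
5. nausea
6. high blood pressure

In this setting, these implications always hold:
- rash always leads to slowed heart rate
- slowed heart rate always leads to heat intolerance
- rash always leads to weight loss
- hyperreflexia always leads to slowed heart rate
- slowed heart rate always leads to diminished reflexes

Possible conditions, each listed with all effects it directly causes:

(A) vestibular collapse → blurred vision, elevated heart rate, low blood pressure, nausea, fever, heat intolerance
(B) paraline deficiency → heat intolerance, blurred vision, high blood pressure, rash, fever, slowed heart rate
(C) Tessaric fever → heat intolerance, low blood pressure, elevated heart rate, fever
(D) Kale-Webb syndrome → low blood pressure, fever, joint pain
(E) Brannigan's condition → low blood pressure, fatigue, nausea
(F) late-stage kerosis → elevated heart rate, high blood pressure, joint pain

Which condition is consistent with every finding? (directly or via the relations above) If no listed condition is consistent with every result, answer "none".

Checking each candidate against the observations:
(A) vestibular collapse — slowed heart rate -; blurred vision +; fever +; heat intolerance +; nausea +; high blood pressure -
(B) paraline deficiency — slowed heart rate +; blurred vision +; fever +; heat intolerance +; nausea -; high blood pressure +
(C) Tessaric fever — fails on slowed heart rate, blurred vision, nausea, high blood pressure (predicts elevated heart rate, not slowed heart rate; predicts low blood pressure, not high blood pressure)
(D) Kale-Webb syndrome — fails on slowed heart rate, blurred vision, heat intolerance, nausea, high blood pressure (predicts low blood pressure, not high blood pressure)
(E) Brannigan's condition — slowed heart rate -; blurred vision -; fever -; heat intolerance -; nausea +; high blood pressure -
(F) late-stage kerosis — slowed heart rate -; blurred vision -; fever -; heat intolerance -; nausea -; high blood pressure +
No candidate is consistent with all observations.

none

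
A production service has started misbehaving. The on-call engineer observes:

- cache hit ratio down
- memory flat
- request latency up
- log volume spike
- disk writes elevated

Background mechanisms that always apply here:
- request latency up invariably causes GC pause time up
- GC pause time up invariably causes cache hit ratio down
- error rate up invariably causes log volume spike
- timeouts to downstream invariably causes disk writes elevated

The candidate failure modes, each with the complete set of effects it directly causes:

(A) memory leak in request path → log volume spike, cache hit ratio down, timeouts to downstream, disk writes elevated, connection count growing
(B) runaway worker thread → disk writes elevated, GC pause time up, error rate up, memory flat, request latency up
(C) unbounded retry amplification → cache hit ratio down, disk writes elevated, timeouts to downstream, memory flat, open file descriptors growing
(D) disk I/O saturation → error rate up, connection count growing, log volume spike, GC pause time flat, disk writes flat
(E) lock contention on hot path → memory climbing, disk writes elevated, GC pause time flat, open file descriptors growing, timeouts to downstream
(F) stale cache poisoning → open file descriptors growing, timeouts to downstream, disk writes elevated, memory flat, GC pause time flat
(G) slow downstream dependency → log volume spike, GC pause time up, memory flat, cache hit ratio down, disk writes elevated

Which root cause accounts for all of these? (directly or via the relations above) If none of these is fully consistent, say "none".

B

Checking each candidate against the observations:
(A) memory leak in request path — does not account for memory flat, request latency up
(B) runaway worker thread — accounts for every observation (cache hit ratio down via GC pause time up → cache hit ratio down)
(C) unbounded retry amplification — does not account for request latency up, log volume spike
(D) disk I/O saturation — cache hit ratio down ✗; memory flat ✗; request latency up ✗; log volume spike ✓; disk writes elevated ✗
(E) lock contention on hot path — cache hit ratio down ✗; memory flat ✗; request latency up ✗; log volume spike ✗; disk writes elevated ✓
(F) stale cache poisoning — does not account for cache hit ratio down, request latency up, log volume spike
(G) slow downstream dependency — cache hit ratio down ✓; memory flat ✓; request latency up ✗; log volume spike ✓; disk writes elevated ✓
Only (B) is consistent with every observation.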